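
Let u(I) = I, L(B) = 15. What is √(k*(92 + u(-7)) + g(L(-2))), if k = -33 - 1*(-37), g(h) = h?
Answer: √355 ≈ 18.841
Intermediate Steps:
k = 4 (k = -33 + 37 = 4)
√(k*(92 + u(-7)) + g(L(-2))) = √(4*(92 - 7) + 15) = √(4*85 + 15) = √(340 + 15) = √355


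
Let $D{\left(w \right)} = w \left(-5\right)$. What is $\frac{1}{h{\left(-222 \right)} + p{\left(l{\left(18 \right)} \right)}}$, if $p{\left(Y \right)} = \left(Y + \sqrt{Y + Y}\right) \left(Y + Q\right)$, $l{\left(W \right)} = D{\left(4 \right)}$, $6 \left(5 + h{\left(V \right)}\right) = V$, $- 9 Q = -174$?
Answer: $- \frac{129}{3778} + \frac{3 i \sqrt{10}}{1889} \approx -0.034145 + 0.0050221 i$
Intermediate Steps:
$Q = \frac{58}{3}$ ($Q = \left(- \frac{1}{9}\right) \left(-174\right) = \frac{58}{3} \approx 19.333$)
$h{\left(V \right)} = -5 + \frac{V}{6}$
$D{\left(w \right)} = - 5 w$
$l{\left(W \right)} = -20$ ($l{\left(W \right)} = \left(-5\right) 4 = -20$)
$p{\left(Y \right)} = \left(\frac{58}{3} + Y\right) \left(Y + \sqrt{2} \sqrt{Y}\right)$ ($p{\left(Y \right)} = \left(Y + \sqrt{Y + Y}\right) \left(Y + \frac{58}{3}\right) = \left(Y + \sqrt{2 Y}\right) \left(\frac{58}{3} + Y\right) = \left(Y + \sqrt{2} \sqrt{Y}\right) \left(\frac{58}{3} + Y\right) = \left(\frac{58}{3} + Y\right) \left(Y + \sqrt{2} \sqrt{Y}\right)$)
$\frac{1}{h{\left(-222 \right)} + p{\left(l{\left(18 \right)} \right)}} = \frac{1}{\left(-5 + \frac{1}{6} \left(-222\right)\right) + \left(\left(-20\right)^{2} + \frac{58}{3} \left(-20\right) + \sqrt{2} \left(-20\right)^{\frac{3}{2}} + \frac{58 \sqrt{2} \sqrt{-20}}{3}\right)} = \frac{1}{\left(-5 - 37\right) + \left(400 - \frac{1160}{3} + \sqrt{2} \left(- 40 i \sqrt{5}\right) + \frac{58 \sqrt{2} \cdot 2 i \sqrt{5}}{3}\right)} = \frac{1}{-42 + \left(400 - \frac{1160}{3} - 40 i \sqrt{10} + \frac{116 i \sqrt{10}}{3}\right)} = \frac{1}{-42 + \left(\frac{40}{3} - \frac{4 i \sqrt{10}}{3}\right)} = \frac{1}{- \frac{86}{3} - \frac{4 i \sqrt{10}}{3}}$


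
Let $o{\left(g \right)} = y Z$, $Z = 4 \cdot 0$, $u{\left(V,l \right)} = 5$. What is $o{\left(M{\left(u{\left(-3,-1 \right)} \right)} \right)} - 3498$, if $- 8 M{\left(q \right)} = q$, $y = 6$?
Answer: $-3498$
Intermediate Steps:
$Z = 0$
$M{\left(q \right)} = - \frac{q}{8}$
$o{\left(g \right)} = 0$ ($o{\left(g \right)} = 6 \cdot 0 = 0$)
$o{\left(M{\left(u{\left(-3,-1 \right)} \right)} \right)} - 3498 = 0 - 3498 = -3498$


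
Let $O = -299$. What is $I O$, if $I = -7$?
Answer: $2093$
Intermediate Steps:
$I O = \left(-7\right) \left(-299\right) = 2093$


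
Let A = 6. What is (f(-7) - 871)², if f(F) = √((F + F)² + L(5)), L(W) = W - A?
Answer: (871 - √195)² ≈ 7.3451e+5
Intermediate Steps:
L(W) = -6 + W (L(W) = W - 1*6 = W - 6 = -6 + W)
f(F) = √(-1 + 4*F²) (f(F) = √((F + F)² + (-6 + 5)) = √((2*F)² - 1) = √(4*F² - 1) = √(-1 + 4*F²))
(f(-7) - 871)² = (√(-1 + 4*(-7)²) - 871)² = (√(-1 + 4*49) - 871)² = (√(-1 + 196) - 871)² = (√195 - 871)² = (-871 + √195)²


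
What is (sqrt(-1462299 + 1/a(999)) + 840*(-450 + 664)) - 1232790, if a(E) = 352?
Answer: -1053030 + I*sqrt(11324043434)/88 ≈ -1.053e+6 + 1209.3*I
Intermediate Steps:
(sqrt(-1462299 + 1/a(999)) + 840*(-450 + 664)) - 1232790 = (sqrt(-1462299 + 1/352) + 840*(-450 + 664)) - 1232790 = (sqrt(-1462299 + 1/352) + 840*214) - 1232790 = (sqrt(-514729247/352) + 179760) - 1232790 = (I*sqrt(11324043434)/88 + 179760) - 1232790 = (179760 + I*sqrt(11324043434)/88) - 1232790 = -1053030 + I*sqrt(11324043434)/88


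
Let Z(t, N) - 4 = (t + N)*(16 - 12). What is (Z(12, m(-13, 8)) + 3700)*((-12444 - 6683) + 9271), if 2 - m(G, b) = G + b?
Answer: -37255680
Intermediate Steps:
m(G, b) = 2 - G - b (m(G, b) = 2 - (G + b) = 2 + (-G - b) = 2 - G - b)
Z(t, N) = 4 + 4*N + 4*t (Z(t, N) = 4 + (t + N)*(16 - 12) = 4 + (N + t)*4 = 4 + (4*N + 4*t) = 4 + 4*N + 4*t)
(Z(12, m(-13, 8)) + 3700)*((-12444 - 6683) + 9271) = ((4 + 4*(2 - 1*(-13) - 1*8) + 4*12) + 3700)*((-12444 - 6683) + 9271) = ((4 + 4*(2 + 13 - 8) + 48) + 3700)*(-19127 + 9271) = ((4 + 4*7 + 48) + 3700)*(-9856) = ((4 + 28 + 48) + 3700)*(-9856) = (80 + 3700)*(-9856) = 3780*(-9856) = -37255680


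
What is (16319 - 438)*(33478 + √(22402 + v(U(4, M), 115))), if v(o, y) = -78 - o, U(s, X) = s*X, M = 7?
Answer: 531664118 + 31762*√5574 ≈ 5.3404e+8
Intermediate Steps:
U(s, X) = X*s
(16319 - 438)*(33478 + √(22402 + v(U(4, M), 115))) = (16319 - 438)*(33478 + √(22402 + (-78 - 7*4))) = 15881*(33478 + √(22402 + (-78 - 1*28))) = 15881*(33478 + √(22402 + (-78 - 28))) = 15881*(33478 + √(22402 - 106)) = 15881*(33478 + √22296) = 15881*(33478 + 2*√5574) = 531664118 + 31762*√5574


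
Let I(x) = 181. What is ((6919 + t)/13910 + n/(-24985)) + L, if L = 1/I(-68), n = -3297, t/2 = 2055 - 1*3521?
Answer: 5335756303/12580996870 ≈ 0.42411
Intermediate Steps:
t = -2932 (t = 2*(2055 - 1*3521) = 2*(2055 - 3521) = 2*(-1466) = -2932)
L = 1/181 ≈ 0.0055249
((6919 + t)/13910 + n/(-24985)) + L = ((6919 - 2932)/13910 - 3297/(-24985)) + 1/181 = (3987*(1/13910) - 3297*(-1/24985)) + 1/181 = (3987/13910 + 3297/24985) + 1/181 = 29095293/69508270 + 1/181 = 5335756303/12580996870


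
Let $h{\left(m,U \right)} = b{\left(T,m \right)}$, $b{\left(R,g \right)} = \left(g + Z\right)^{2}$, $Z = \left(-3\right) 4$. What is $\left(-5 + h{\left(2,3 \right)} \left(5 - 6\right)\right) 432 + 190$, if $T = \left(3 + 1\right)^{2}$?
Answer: $-45170$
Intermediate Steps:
$Z = -12$
$T = 16$ ($T = 4^{2} = 16$)
$b{\left(R,g \right)} = \left(-12 + g\right)^{2}$ ($b{\left(R,g \right)} = \left(g - 12\right)^{2} = \left(-12 + g\right)^{2}$)
$h{\left(m,U \right)} = \left(-12 + m\right)^{2}$
$\left(-5 + h{\left(2,3 \right)} \left(5 - 6\right)\right) 432 + 190 = \left(-5 + \left(-12 + 2\right)^{2} \left(5 - 6\right)\right) 432 + 190 = \left(-5 + \left(-10\right)^{2} \left(5 - 6\right)\right) 432 + 190 = \left(-5 + 100 \left(-1\right)\right) 432 + 190 = \left(-5 - 100\right) 432 + 190 = \left(-105\right) 432 + 190 = -45360 + 190 = -45170$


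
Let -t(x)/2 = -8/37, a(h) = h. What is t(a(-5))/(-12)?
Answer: -4/111 ≈ -0.036036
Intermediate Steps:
t(x) = 16/37 (t(x) = -(-16)/37 = -2*(-8/37) = 16/37)
t(a(-5))/(-12) = (16/37)/(-12) = -1/12*16/37 = -4/111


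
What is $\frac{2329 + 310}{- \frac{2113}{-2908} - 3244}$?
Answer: $- \frac{7674212}{9431439} \approx -0.81368$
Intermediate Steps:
$\frac{2329 + 310}{- \frac{2113}{-2908} - 3244} = \frac{2639}{\left(-2113\right) \left(- \frac{1}{2908}\right) - 3244} = \frac{2639}{\frac{2113}{2908} - 3244} = \frac{2639}{- \frac{9431439}{2908}} = 2639 \left(- \frac{2908}{9431439}\right) = - \frac{7674212}{9431439}$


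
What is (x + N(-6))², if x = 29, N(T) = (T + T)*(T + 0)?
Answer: 10201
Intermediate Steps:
N(T) = 2*T² (N(T) = (2*T)*T = 2*T²)
(x + N(-6))² = (29 + 2*(-6)²)² = (29 + 2*36)² = (29 + 72)² = 101² = 10201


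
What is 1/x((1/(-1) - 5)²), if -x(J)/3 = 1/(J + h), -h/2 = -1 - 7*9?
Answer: -164/3 ≈ -54.667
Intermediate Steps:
h = 128 (h = -2*(-1 - 7*9) = -2*(-1 - 63) = -2*(-64) = 128)
x(J) = -3/(128 + J) (x(J) = -3/(J + 128) = -3/(128 + J))
1/x((1/(-1) - 5)²) = 1/(-3/(128 + (1/(-1) - 5)²)) = 1/(-3/(128 + (-1 - 5)²)) = 1/(-3/(128 + (-6)²)) = 1/(-3/(128 + 36)) = 1/(-3/164) = -164/3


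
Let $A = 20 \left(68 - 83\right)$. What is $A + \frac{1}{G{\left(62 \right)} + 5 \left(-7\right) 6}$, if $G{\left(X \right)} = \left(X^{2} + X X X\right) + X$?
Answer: $- \frac{72607199}{242024} \approx -300.0$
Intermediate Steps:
$G{\left(X \right)} = X + X^{2} + X^{3}$ ($G{\left(X \right)} = \left(X^{2} + X^{2} X\right) + X = \left(X^{2} + X^{3}\right) + X = X + X^{2} + X^{3}$)
$A = -300$ ($A = 20 \left(-15\right) = -300$)
$A + \frac{1}{G{\left(62 \right)} + 5 \left(-7\right) 6} = -300 + \frac{1}{62 \left(1 + 62 + 62^{2}\right) + 5 \left(-7\right) 6} = -300 + \frac{1}{62 \left(1 + 62 + 3844\right) - 210} = -300 + \frac{1}{62 \cdot 3907 - 210} = -300 + \frac{1}{242234 - 210} = -300 + \frac{1}{242024} = - \frac{72607199}{242024}$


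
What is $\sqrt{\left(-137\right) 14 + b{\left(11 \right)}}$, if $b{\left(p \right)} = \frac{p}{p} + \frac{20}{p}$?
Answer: $\frac{i \sqrt{231737}}{11} \approx 43.763 i$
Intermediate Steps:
$b{\left(p \right)} = 1 + \frac{20}{p}$
$\sqrt{\left(-137\right) 14 + b{\left(11 \right)}} = \sqrt{\left(-137\right) 14 + \frac{20 + 11}{11}} = \sqrt{-1918 + \frac{1}{11} \cdot 31} = \sqrt{-1918 + \frac{31}{11}} = \sqrt{- \frac{21067}{11}} = \frac{i \sqrt{231737}}{11}$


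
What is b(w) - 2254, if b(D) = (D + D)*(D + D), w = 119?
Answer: 54390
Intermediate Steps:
b(D) = 4*D² (b(D) = (2*D)*(2*D) = 4*D²)
b(w) - 2254 = 4*119² - 2254 = 4*14161 - 2254 = 56644 - 2254 = 54390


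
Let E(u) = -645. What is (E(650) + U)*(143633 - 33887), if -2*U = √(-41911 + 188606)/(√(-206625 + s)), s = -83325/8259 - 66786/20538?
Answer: -70786170 + 54873*I*√2691859811028536772561315/1947260330843 ≈ -7.0786e+7 + 46234.0*I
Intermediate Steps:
s = -125717468/9423519 (s = -83325*1/8259 - 66786*1/20538 = -27775/2753 - 11131/3423 = -125717468/9423519 ≈ -13.341)
U = I*√2691859811028536772561315/3894520661686 (U = -√(-41911 + 188606)/(2*(√(-206625 - 125717468/9423519))) = -√146695/(2*(√(-1947260330843/9423519))) = -√146695/(2*(I*√18350044725645296517/9423519)) = -√146695*(-I*√18350044725645296517/1947260330843)/2 = -(-1)*I*√2691859811028536772561315/3894520661686 = I*√2691859811028536772561315/3894520661686 ≈ 0.42128*I)
(E(650) + U)*(143633 - 33887) = (-645 + I*√2691859811028536772561315/3894520661686)*(143633 - 33887) = (-645 + I*√2691859811028536772561315/3894520661686)*109746 = -70786170 + 54873*I*√2691859811028536772561315/1947260330843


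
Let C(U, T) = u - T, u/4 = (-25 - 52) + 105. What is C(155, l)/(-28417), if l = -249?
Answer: -361/28417 ≈ -0.012704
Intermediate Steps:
u = 112 (u = 4*((-25 - 52) + 105) = 4*(-77 + 105) = 4*28 = 112)
C(U, T) = 112 - T
C(155, l)/(-28417) = (112 - 1*(-249))/(-28417) = (112 + 249)*(-1/28417) = 361*(-1/28417) = -361/28417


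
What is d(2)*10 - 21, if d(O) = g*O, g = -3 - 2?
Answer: -121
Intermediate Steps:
g = -5
d(O) = -5*O
d(2)*10 - 21 = -5*2*10 - 21 = -10*10 - 21 = -100 - 21 = -121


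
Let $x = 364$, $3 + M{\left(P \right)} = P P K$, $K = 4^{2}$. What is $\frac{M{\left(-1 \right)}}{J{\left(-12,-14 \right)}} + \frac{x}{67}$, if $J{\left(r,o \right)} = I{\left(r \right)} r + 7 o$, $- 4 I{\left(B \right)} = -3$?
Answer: $\frac{38077}{7169} \approx 5.3113$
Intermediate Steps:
$I{\left(B \right)} = \frac{3}{4}$ ($I{\left(B \right)} = \left(- \frac{1}{4}\right) \left(-3\right) = \frac{3}{4}$)
$K = 16$
$J{\left(r,o \right)} = 7 o + \frac{3 r}{4}$ ($J{\left(r,o \right)} = \frac{3 r}{4} + 7 o = 7 o + \frac{3 r}{4}$)
$M{\left(P \right)} = -3 + 16 P^{2}$ ($M{\left(P \right)} = -3 + P P 16 = -3 + P^{2} \cdot 16 = -3 + 16 P^{2}$)
$\frac{M{\left(-1 \right)}}{J{\left(-12,-14 \right)}} + \frac{x}{67} = \frac{-3 + 16 \left(-1\right)^{2}}{7 \left(-14\right) + \frac{3}{4} \left(-12\right)} + \frac{364}{67} = \frac{-3 + 16 \cdot 1}{-98 - 9} + 364 \cdot \frac{1}{67} = \frac{-3 + 16}{-107} + \frac{364}{67} = 13 \left(- \frac{1}{107}\right) + \frac{364}{67} = - \frac{13}{107} + \frac{364}{67} = \frac{38077}{7169}$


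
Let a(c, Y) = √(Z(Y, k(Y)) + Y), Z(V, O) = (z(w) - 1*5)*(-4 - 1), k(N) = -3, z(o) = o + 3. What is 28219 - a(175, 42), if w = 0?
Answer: 28219 - 2*√13 ≈ 28212.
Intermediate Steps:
z(o) = 3 + o
Z(V, O) = 10 (Z(V, O) = ((3 + 0) - 1*5)*(-4 - 1) = (3 - 5)*(-5) = -2*(-5) = 10)
a(c, Y) = √(10 + Y)
28219 - a(175, 42) = 28219 - √(10 + 42) = 28219 - √52 = 28219 - 2*√13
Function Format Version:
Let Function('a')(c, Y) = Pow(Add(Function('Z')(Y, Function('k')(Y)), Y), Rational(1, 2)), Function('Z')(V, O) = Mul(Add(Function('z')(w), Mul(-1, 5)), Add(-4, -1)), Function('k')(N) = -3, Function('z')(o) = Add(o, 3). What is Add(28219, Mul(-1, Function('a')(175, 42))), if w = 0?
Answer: Add(28219, Mul(-2, Pow(13, Rational(1, 2)))) ≈ 28212.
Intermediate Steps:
Function('z')(o) = Add(3, o)
Function('Z')(V, O) = 10 (Function('Z')(V, O) = Mul(Add(Add(3, 0), Mul(-1, 5)), Add(-4, -1)) = Mul(Add(3, -5), -5) = Mul(-2, -5) = 10)
Function('a')(c, Y) = Pow(Add(10, Y), Rational(1, 2))
Add(28219, Mul(-1, Function('a')(175, 42))) = Add(28219, Mul(-1, Pow(Add(10, 42), Rational(1, 2)))) = Add(28219, Mul(-1, Pow(52, Rational(1, 2)))) = Add(28219, Mul(-1, Mul(2, Pow(13, Rational(1, 2))))) = Add(28219, Mul(-2, Pow(13, Rational(1, 2))))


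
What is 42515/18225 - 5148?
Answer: -18755957/3645 ≈ -5145.7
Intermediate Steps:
42515/18225 - 5148 = 42515*(1/18225) - 5148 = 8503/3645 - 5148 = -18755957/3645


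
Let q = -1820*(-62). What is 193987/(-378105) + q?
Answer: 42665174213/378105 ≈ 1.1284e+5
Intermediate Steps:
q = 112840
193987/(-378105) + q = 193987/(-378105) + 112840 = 193987*(-1/378105) + 112840 = -193987/378105 + 112840 = 42665174213/378105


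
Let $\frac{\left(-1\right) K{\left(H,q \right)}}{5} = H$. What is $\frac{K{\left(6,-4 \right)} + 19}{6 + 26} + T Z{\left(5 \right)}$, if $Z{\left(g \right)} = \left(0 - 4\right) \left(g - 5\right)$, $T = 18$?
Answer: $- \frac{11}{32} \approx -0.34375$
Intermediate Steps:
$K{\left(H,q \right)} = - 5 H$
$Z{\left(g \right)} = 20 - 4 g$ ($Z{\left(g \right)} = - 4 \left(-5 + g\right) = 20 - 4 g$)
$\frac{K{\left(6,-4 \right)} + 19}{6 + 26} + T Z{\left(5 \right)} = \frac{\left(-5\right) 6 + 19}{6 + 26} + 18 \left(20 - 20\right) = \frac{-30 + 19}{32} + 18 \left(20 - 20\right) = \left(-11\right) \frac{1}{32} + 18 \cdot 0 = - \frac{11}{32} + 0 = - \frac{11}{32}$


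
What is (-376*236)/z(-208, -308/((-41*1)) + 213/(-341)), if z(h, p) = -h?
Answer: -5546/13 ≈ -426.62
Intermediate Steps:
(-376*236)/z(-208, -308/((-41*1)) + 213/(-341)) = (-376*236)/((-1*(-208))) = -88736/208 = -88736*1/208 = -5546/13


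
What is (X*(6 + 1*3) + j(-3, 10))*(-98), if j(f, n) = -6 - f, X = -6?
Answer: 5586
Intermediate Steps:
(X*(6 + 1*3) + j(-3, 10))*(-98) = (-6*(6 + 1*3) + (-6 - 1*(-3)))*(-98) = (-6*(6 + 3) + (-6 + 3))*(-98) = (-6*9 - 3)*(-98) = (-54 - 3)*(-98) = -57*(-98) = 5586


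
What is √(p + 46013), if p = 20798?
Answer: √66811 ≈ 258.48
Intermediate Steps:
√(p + 46013) = √(20798 + 46013) = √66811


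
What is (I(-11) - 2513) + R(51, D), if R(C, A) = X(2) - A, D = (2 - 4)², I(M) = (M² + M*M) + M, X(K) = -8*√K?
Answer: -2286 - 8*√2 ≈ -2297.3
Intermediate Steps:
I(M) = M + 2*M² (I(M) = (M² + M²) + M = 2*M² + M = M + 2*M²)
D = 4 (D = (-2)² = 4)
R(C, A) = -A - 8*√2 (R(C, A) = -8*√2 - A = -A - 8*√2)
(I(-11) - 2513) + R(51, D) = (-11*(1 + 2*(-11)) - 2513) + (-1*4 - 8*√2) = (-11*(1 - 22) - 2513) + (-4 - 8*√2) = (-11*(-21) - 2513) + (-4 - 8*√2) = (231 - 2513) + (-4 - 8*√2) = -2282 + (-4 - 8*√2) = -2286 - 8*√2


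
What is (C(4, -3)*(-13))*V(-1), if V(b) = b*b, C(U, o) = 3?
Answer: -39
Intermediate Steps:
V(b) = b²
(C(4, -3)*(-13))*V(-1) = (3*(-13))*(-1)² = -39*1 = -39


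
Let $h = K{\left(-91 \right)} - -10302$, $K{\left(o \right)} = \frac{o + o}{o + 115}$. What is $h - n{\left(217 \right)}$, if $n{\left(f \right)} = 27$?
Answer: $\frac{123209}{12} \approx 10267.0$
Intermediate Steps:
$K{\left(o \right)} = \frac{2 o}{115 + o}$
$h = \frac{123533}{12}$ ($h = 2 \left(-91\right) \frac{1}{115 - 91} - -10302 = 2 \left(-91\right) \frac{1}{24} + 10302 = - \frac{91}{12} + 10302 = \frac{123533}{12} \approx 10294.0$)
$h - n{\left(217 \right)} = \frac{123533}{12} - 27 = \frac{123209}{12}$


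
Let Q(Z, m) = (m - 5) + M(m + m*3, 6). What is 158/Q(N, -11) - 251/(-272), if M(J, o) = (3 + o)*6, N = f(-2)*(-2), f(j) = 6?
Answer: 26257/5168 ≈ 5.0807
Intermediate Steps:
N = -12 (N = 6*(-2) = -12)
M(J, o) = 18 + 6*o
Q(Z, m) = 49 + m (Q(Z, m) = (m - 5) + (18 + 6*6) = (-5 + m) + (18 + 36) = (-5 + m) + 54 = 49 + m)
158/Q(N, -11) - 251/(-272) = 158/(49 - 11) - 251/(-272) = 158/38 - 251*(-1/272) = 158*(1/38) + 251/272 = 79/19 + 251/272 = 26257/5168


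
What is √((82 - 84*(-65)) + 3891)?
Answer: √9433 ≈ 97.124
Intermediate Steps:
√((82 - 84*(-65)) + 3891) = √((82 + 5460) + 3891) = √(5542 + 3891) = √9433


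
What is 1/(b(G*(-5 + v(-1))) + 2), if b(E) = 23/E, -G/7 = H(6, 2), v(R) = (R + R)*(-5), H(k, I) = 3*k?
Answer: 630/1237 ≈ 0.50930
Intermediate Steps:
v(R) = -10*R (v(R) = (2*R)*(-5) = -10*R)
G = -126 (G = -21*6 = -7*18 = -126)
1/(b(G*(-5 + v(-1))) + 2) = 1/(23/((-126*(-5 - 10*(-1)))) + 2) = 1/(23/((-126*(-5 + 10))) + 2) = 1/(23/((-126*5)) + 2) = 1/(23/(-630) + 2) = 1/(23*(-1/630) + 2) = 1/(-23/630 + 2) = 1/(1237/630) = 630/1237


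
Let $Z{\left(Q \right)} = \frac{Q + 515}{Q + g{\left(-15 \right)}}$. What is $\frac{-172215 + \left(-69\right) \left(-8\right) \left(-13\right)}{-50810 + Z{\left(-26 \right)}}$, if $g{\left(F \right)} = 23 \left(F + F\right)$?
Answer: $\frac{128443956}{36380449} \approx 3.5306$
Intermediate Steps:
$g{\left(F \right)} = 46 F$ ($g{\left(F \right)} = 23 \cdot 2 F = 46 F$)
$Z{\left(Q \right)} = \frac{515 + Q}{-690 + Q}$ ($Z{\left(Q \right)} = \frac{Q + 515}{Q + 46 \left(-15\right)} = \frac{515 + Q}{Q - 690} = \frac{515 + Q}{-690 + Q}$)
$\frac{-172215 + \left(-69\right) \left(-8\right) \left(-13\right)}{-50810 + Z{\left(-26 \right)}} = \frac{-172215 + \left(-69\right) \left(-8\right) \left(-13\right)}{-50810 + \frac{515 - 26}{-690 - 26}} = \frac{-172215 + 552 \left(-13\right)}{-50810 + \frac{1}{-716} \cdot 489} = \frac{-172215 - 7176}{-50810 - \frac{489}{716}} = - \frac{179391}{-50810 - \frac{489}{716}} = - \frac{179391}{- \frac{36380449}{716}} = \left(-179391\right) \left(- \frac{716}{36380449}\right) = \frac{128443956}{36380449}$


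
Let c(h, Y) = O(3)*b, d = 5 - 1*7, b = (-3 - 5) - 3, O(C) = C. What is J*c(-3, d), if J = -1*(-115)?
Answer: -3795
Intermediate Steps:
b = -11 (b = -8 - 3 = -11)
d = -2 (d = 5 - 7 = -2)
c(h, Y) = -33 (c(h, Y) = 3*(-11) = -33)
J = 115
J*c(-3, d) = 115*(-33) = -3795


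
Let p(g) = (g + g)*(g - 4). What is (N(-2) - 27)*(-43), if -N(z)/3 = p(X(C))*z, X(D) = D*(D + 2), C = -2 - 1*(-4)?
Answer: -15351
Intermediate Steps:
C = 2 (C = -2 + 4 = 2)
X(D) = D*(2 + D)
p(g) = 2*g*(-4 + g) (p(g) = (2*g)*(-4 + g) = 2*g*(-4 + g))
N(z) = -192*z (N(z) = -3*2*(2*(2 + 2))*(-4 + 2*(2 + 2))*z = -3*2*(2*4)*(-4 + 2*4)*z = -3*2*8*(-4 + 8)*z = -3*2*8*4*z = -192*z)
(N(-2) - 27)*(-43) = (-192*(-2) - 27)*(-43) = (384 - 27)*(-43) = 357*(-43) = -15351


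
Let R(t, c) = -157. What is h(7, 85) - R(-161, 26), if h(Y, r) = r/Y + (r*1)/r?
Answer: 1191/7 ≈ 170.14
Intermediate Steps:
h(Y, r) = 1 + r/Y (h(Y, r) = r/Y + r/r = r/Y + 1 = 1 + r/Y)
h(7, 85) - R(-161, 26) = (7 + 85)/7 - 1*(-157) = (1/7)*92 + 157 = 92/7 + 157 = 1191/7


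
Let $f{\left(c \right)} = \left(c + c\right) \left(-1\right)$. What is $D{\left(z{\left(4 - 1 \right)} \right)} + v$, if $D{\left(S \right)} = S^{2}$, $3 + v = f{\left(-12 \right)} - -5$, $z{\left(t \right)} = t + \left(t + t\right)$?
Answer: $107$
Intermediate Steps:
$z{\left(t \right)} = 3 t$ ($z{\left(t \right)} = t + 2 t = 3 t$)
$f{\left(c \right)} = - 2 c$ ($f{\left(c \right)} = 2 c \left(-1\right) = - 2 c$)
$v = 26$ ($v = -3 - -29 = -3 + \left(24 + 5\right) = -3 + 29 = 26$)
$D{\left(z{\left(4 - 1 \right)} \right)} + v = \left(3 \left(4 - 1\right)\right)^{2} + 26 = \left(3 \cdot 3\right)^{2} + 26 = 9^{2} + 26 = 81 + 26 = 107$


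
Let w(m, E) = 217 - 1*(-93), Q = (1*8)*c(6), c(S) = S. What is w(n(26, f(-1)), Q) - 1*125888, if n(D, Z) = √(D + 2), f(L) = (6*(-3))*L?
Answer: -125578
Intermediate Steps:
f(L) = -18*L
n(D, Z) = √(2 + D)
Q = 48 (Q = (1*8)*6 = 8*6 = 48)
w(m, E) = 310 (w(m, E) = 217 + 93 = 310)
w(n(26, f(-1)), Q) - 1*125888 = 310 - 1*125888 = 310 - 125888 = -125578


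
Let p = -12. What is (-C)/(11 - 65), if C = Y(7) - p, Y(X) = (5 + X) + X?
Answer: 31/54 ≈ 0.57407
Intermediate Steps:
Y(X) = 5 + 2*X
C = 31 (C = (5 + 2*7) - 1*(-12) = (5 + 14) + 12 = 19 + 12 = 31)
(-C)/(11 - 65) = (-1*31)/(11 - 65) = -31/(-54) = -31*(-1/54) = 31/54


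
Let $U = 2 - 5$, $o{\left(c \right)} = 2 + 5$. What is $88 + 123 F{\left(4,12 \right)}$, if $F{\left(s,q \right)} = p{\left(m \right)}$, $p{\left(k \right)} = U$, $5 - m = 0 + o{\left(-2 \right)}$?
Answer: $-281$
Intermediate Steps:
$o{\left(c \right)} = 7$
$m = -2$ ($m = 5 - \left(0 + 7\right) = 5 - 7 = -2$)
$U = -3$
$p{\left(k \right)} = -3$
$F{\left(s,q \right)} = -3$
$88 + 123 F{\left(4,12 \right)} = 88 + 123 \left(-3\right) = 88 - 369 = -281$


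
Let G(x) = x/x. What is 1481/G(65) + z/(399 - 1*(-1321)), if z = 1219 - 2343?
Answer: 636549/430 ≈ 1480.3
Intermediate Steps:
G(x) = 1
z = -1124
1481/G(65) + z/(399 - 1*(-1321)) = 1481/1 - 1124/(399 - 1*(-1321)) = 1481*1 - 1124/(399 + 1321) = 1481 - 1124/1720 = 1481 - 1124*1/1720 = 1481 - 281/430 = 636549/430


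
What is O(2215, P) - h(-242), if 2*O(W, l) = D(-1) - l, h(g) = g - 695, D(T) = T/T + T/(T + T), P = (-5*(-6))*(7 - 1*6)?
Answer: 3691/4 ≈ 922.75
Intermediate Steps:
P = 30 (P = 30*(7 - 6) = 30*1 = 30)
D(T) = 3/2 (D(T) = 1 + T/((2*T)) = 1 + T*(1/(2*T)) = 1 + ½ = 3/2)
h(g) = -695 + g
O(W, l) = ¾ - l/2 (O(W, l) = (3/2 - l)/2 = ¾ - l/2)
O(2215, P) - h(-242) = (¾ - ½*30) - (-695 - 242) = (¾ - 15) - 1*(-937) = -57/4 + 937 = 3691/4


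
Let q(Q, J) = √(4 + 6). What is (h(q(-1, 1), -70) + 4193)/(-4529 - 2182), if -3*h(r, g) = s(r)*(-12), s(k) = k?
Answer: -4193/6711 - 4*√10/6711 ≈ -0.62668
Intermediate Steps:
q(Q, J) = √10
h(r, g) = 4*r (h(r, g) = -r*(-12)/3 = -(-4)*r = 4*r)
(h(q(-1, 1), -70) + 4193)/(-4529 - 2182) = (4*√10 + 4193)/(-4529 - 2182) = (4193 + 4*√10)/(-6711) = (4193 + 4*√10)*(-1/6711) = -4193/6711 - 4*√10/6711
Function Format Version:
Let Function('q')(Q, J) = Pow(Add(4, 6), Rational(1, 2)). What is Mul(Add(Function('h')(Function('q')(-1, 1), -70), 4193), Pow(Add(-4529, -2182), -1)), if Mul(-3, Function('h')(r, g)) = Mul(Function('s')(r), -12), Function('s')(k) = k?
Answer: Add(Rational(-4193, 6711), Mul(Rational(-4, 6711), Pow(10, Rational(1, 2)))) ≈ -0.62668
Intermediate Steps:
Function('q')(Q, J) = Pow(10, Rational(1, 2))
Function('h')(r, g) = Mul(4, r) (Function('h')(r, g) = Mul(Rational(-1, 3), Mul(r, -12)) = Mul(Rational(-1, 3), Mul(-12, r)) = Mul(4, r))
Mul(Add(Function('h')(Function('q')(-1, 1), -70), 4193), Pow(Add(-4529, -2182), -1)) = Mul(Add(Mul(4, Pow(10, Rational(1, 2))), 4193), Pow(Add(-4529, -2182), -1)) = Mul(Add(4193, Mul(4, Pow(10, Rational(1, 2)))), Pow(-6711, -1)) = Mul(Add(4193, Mul(4, Pow(10, Rational(1, 2)))), Rational(-1, 6711)) = Add(Rational(-4193, 6711), Mul(Rational(-4, 6711), Pow(10, Rational(1, 2))))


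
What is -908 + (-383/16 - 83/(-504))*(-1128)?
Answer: 1088125/42 ≈ 25908.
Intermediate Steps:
-908 + (-383/16 - 83/(-504))*(-1128) = -908 + (-383*1/16 - 83*(-1/504))*(-1128) = -908 + (-383/16 + 83/504)*(-1128) = -908 - 23963/1008*(-1128) = -908 + 1126261/42 = 1088125/42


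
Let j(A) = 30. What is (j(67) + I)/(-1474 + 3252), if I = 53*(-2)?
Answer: -38/889 ≈ -0.042745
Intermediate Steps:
I = -106
(j(67) + I)/(-1474 + 3252) = (30 - 106)/(-1474 + 3252) = -76/1778 = -76*1/1778 = -38/889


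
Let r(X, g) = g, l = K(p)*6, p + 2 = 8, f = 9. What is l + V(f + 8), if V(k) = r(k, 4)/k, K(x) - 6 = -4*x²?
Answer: -14072/17 ≈ -827.76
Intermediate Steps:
p = 6 (p = -2 + 8 = 6)
K(x) = 6 - 4*x²
l = -828 (l = (6 - 4*6²)*6 = (6 - 4*36)*6 = (6 - 144)*6 = -138*6 = -828)
V(k) = 4/k
l + V(f + 8) = -828 + 4/(9 + 8) = -828 + 4/17 = -14072/17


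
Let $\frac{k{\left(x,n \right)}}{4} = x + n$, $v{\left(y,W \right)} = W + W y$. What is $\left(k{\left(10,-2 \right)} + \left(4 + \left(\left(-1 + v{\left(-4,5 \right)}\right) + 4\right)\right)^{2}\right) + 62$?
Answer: $158$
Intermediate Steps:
$k{\left(x,n \right)} = 4 n + 4 x$ ($k{\left(x,n \right)} = 4 \left(x + n\right) = 4 \left(n + x\right) = 4 n + 4 x$)
$\left(k{\left(10,-2 \right)} + \left(4 + \left(\left(-1 + v{\left(-4,5 \right)}\right) + 4\right)\right)^{2}\right) + 62 = \left(\left(4 \left(-2\right) + 4 \cdot 10\right) + \left(4 + \left(\left(-1 + 5 \left(1 - 4\right)\right) + 4\right)\right)^{2}\right) + 62 = \left(\left(-8 + 40\right) + \left(4 + \left(\left(-1 + 5 \left(-3\right)\right) + 4\right)\right)^{2}\right) + 62 = \left(32 + \left(4 + \left(\left(-1 - 15\right) + 4\right)\right)^{2}\right) + 62 = \left(32 + \left(4 + \left(-16 + 4\right)\right)^{2}\right) + 62 = \left(32 + \left(4 - 12\right)^{2}\right) + 62 = \left(32 + \left(-8\right)^{2}\right) + 62 = \left(32 + 64\right) + 62 = 96 + 62 = 158$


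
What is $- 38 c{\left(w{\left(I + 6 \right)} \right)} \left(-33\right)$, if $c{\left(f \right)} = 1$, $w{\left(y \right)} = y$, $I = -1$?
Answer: $1254$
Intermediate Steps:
$- 38 c{\left(w{\left(I + 6 \right)} \right)} \left(-33\right) = \left(-38\right) 1 \left(-33\right) = \left(-38\right) \left(-33\right) = 1254$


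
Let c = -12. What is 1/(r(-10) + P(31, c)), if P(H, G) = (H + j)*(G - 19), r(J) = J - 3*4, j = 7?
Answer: -1/1200 ≈ -0.00083333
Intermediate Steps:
r(J) = -12 + J (r(J) = J - 12 = -12 + J)
P(H, G) = (-19 + G)*(7 + H) (P(H, G) = (H + 7)*(G - 19) = (7 + H)*(-19 + G) = (-19 + G)*(7 + H))
1/(r(-10) + P(31, c)) = 1/((-12 - 10) + (-133 - 19*31 + 7*(-12) - 12*31)) = 1/(-22 + (-133 - 589 - 84 - 372)) = 1/(-22 - 1178) = 1/(-1200) = -1/1200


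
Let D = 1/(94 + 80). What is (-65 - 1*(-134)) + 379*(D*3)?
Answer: 4381/58 ≈ 75.534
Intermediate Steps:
D = 1/174 ≈ 0.0057471
(-65 - 1*(-134)) + 379*(D*3) = (-65 - 1*(-134)) + 379*((1/174)*3) = (-65 + 134) + 379*(1/58) = 69 + 379/58 = 4381/58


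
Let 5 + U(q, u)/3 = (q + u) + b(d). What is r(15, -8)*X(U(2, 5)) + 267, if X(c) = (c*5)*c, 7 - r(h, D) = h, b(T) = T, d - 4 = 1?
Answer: -17373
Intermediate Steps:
d = 5 (d = 4 + 1 = 5)
r(h, D) = 7 - h
U(q, u) = 3*q + 3*u (U(q, u) = -15 + 3*((q + u) + 5) = -15 + 3*(5 + q + u) = -15 + (15 + 3*q + 3*u) = 3*q + 3*u)
X(c) = 5*c² (X(c) = (5*c)*c = 5*c²)
r(15, -8)*X(U(2, 5)) + 267 = (7 - 1*15)*(5*(3*2 + 3*5)²) + 267 = (7 - 15)*(5*(6 + 15)²) + 267 = -40*21² + 267 = -40*441 + 267 = -8*2205 + 267 = -17640 + 267 = -17373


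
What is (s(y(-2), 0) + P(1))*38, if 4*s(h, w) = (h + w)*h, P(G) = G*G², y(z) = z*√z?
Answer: -38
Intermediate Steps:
y(z) = z^(3/2)
P(G) = G³
s(h, w) = h*(h + w)/4 (s(h, w) = ((h + w)*h)/4 = (h*(h + w))/4 = h*(h + w)/4)
(s(y(-2), 0) + P(1))*38 = ((-2)^(3/2)*((-2)^(3/2) + 0)/4 + 1³)*38 = ((-2*I*√2)*(-2*I*√2 + 0)/4 + 1)*38 = ((-2*I*√2)*(-2*I*√2)/4 + 1)*38 = (-2 + 1)*38 = -1*38 = -38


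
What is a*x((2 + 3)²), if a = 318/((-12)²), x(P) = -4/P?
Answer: -53/150 ≈ -0.35333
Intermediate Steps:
a = 53/24 (a = 318/144 = 318*(1/144) = 53/24 ≈ 2.2083)
a*x((2 + 3)²) = 53*(-4/(2 + 3)²)/24 = 53*(-4/(5²))/24 = 53*(-4/25)/24 = 53*(-4*1/25)/24 = (53/24)*(-4/25) = -53/150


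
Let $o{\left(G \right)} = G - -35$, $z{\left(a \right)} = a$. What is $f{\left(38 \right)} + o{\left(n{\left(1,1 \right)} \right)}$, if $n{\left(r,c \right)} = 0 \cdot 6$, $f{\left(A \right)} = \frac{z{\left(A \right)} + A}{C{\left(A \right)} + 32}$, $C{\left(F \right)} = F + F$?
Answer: $\frac{964}{27} \approx 35.704$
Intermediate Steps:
$C{\left(F \right)} = 2 F$
$f{\left(A \right)} = \frac{2 A}{32 + 2 A}$ ($f{\left(A \right)} = \frac{A + A}{2 A + 32} = \frac{2 A}{32 + 2 A}$)
$n{\left(r,c \right)} = 0$
$o{\left(G \right)} = 35 + G$ ($o{\left(G \right)} = G + 35 = 35 + G$)
$f{\left(38 \right)} + o{\left(n{\left(1,1 \right)} \right)} = \frac{38}{16 + 38} + \left(35 + 0\right) = \frac{38}{54} + 35 = 38 \cdot \frac{1}{54} + 35 = \frac{19}{27} + 35 = \frac{964}{27}$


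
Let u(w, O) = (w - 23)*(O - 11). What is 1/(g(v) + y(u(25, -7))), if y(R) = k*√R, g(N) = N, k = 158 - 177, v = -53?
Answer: -53/15805 + 114*I/15805 ≈ -0.0033534 + 0.0072129*I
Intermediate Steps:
k = -19
u(w, O) = (-23 + w)*(-11 + O)
y(R) = -19*√R
1/(g(v) + y(u(25, -7))) = 1/(-53 - 19*√(253 - 23*(-7) - 11*25 - 7*25)) = 1/(-53 - 19*√(253 + 161 - 275 - 175)) = 1/(-53 - 114*I) = (-53 + 114*I)/15805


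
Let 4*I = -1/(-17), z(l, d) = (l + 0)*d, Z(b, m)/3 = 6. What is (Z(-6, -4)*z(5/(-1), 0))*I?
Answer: 0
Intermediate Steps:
Z(b, m) = 18 (Z(b, m) = 3*6 = 18)
z(l, d) = d*l (z(l, d) = l*d = d*l)
I = 1/68 (I = (-1/(-17))/4 = (-1*(-1/17))/4 = (¼)*(1/17) = 1/68 ≈ 0.014706)
(Z(-6, -4)*z(5/(-1), 0))*I = (18*(0*(5/(-1))))*(1/68) = (18*(0*(5*(-1))))*(1/68) = (18*(0*(-5)))*(1/68) = (18*0)*(1/68) = 0*(1/68) = 0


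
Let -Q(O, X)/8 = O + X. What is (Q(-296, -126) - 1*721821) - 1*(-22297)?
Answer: -696148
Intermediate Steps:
Q(O, X) = -8*O - 8*X (Q(O, X) = -8*(O + X) = -8*O - 8*X)
(Q(-296, -126) - 1*721821) - 1*(-22297) = ((-8*(-296) - 8*(-126)) - 1*721821) - 1*(-22297) = ((2368 + 1008) - 721821) + 22297 = (3376 - 721821) + 22297 = -718445 + 22297 = -696148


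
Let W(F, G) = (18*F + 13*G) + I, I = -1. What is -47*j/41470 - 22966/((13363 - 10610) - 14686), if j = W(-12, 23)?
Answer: 453205119/247430755 ≈ 1.8316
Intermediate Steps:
W(F, G) = -1 + 13*G + 18*F (W(F, G) = (18*F + 13*G) - 1 = (13*G + 18*F) - 1 = -1 + 13*G + 18*F)
j = 82 (j = -1 + 13*23 + 18*(-12) = -1 + 299 - 216 = 82)
-47*j/41470 - 22966/((13363 - 10610) - 14686) = -47*82/41470 - 22966/((13363 - 10610) - 14686) = -3854*1/41470 - 22966/(2753 - 14686) = -1927/20735 - 22966/(-11933) = -1927/20735 - 22966*(-1/11933) = -1927/20735 + 22966/11933 = 453205119/247430755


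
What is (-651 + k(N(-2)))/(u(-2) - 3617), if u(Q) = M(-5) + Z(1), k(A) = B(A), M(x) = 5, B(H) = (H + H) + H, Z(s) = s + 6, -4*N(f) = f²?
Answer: 654/3605 ≈ 0.18141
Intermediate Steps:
N(f) = -f²/4
Z(s) = 6 + s
B(H) = 3*H (B(H) = 2*H + H = 3*H)
k(A) = 3*A
u(Q) = 12 (u(Q) = 5 + (6 + 1) = 5 + 7 = 12)
(-651 + k(N(-2)))/(u(-2) - 3617) = (-651 + 3*(-¼*(-2)²))/(12 - 3617) = (-651 + 3*(-¼*4))/(-3605) = (-651 + 3*(-1))*(-1/3605) = (-651 - 3)*(-1/3605) = -654*(-1/3605) = 654/3605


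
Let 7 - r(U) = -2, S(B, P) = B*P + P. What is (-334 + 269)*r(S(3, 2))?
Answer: -585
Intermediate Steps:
S(B, P) = P + B*P
r(U) = 9 (r(U) = 7 - 1*(-2) = 7 + 2 = 9)
(-334 + 269)*r(S(3, 2)) = (-334 + 269)*9 = -65*9 = -585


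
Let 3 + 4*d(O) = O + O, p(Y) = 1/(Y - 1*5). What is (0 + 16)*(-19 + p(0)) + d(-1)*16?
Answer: -1636/5 ≈ -327.20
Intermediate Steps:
p(Y) = 1/(-5 + Y) (p(Y) = 1/(Y - 5) = 1/(-5 + Y))
d(O) = -¾ + O/2 (d(O) = -¾ + (O + O)/4 = -¾ + (2*O)/4 = -¾ + O/2)
(0 + 16)*(-19 + p(0)) + d(-1)*16 = (0 + 16)*(-19 + 1/(-5 + 0)) + (-¾ + (½)*(-1))*16 = 16*(-19 + 1/(-5)) + (-¾ - ½)*16 = 16*(-19 - ⅕) - 5/4*16 = 16*(-96/5) - 20 = -1536/5 - 20 = -1636/5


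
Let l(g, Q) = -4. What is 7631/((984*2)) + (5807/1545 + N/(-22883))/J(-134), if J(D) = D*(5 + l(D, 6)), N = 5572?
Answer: 854929653931/221984190960 ≈ 3.8513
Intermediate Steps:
J(D) = D (J(D) = D*(5 - 4) = D*1 = D)
7631/((984*2)) + (5807/1545 + N/(-22883))/J(-134) = 7631/((984*2)) + (5807/1545 + 5572/(-22883))/(-134) = 7631/1968 + (5807*(1/1545) + 5572*(-1/22883))*(-1/134) = 7631*(1/1968) + (5807/1545 - 796/3269)*(-1/134) = 7631/1968 + (17753263/5050605)*(-1/134) = 7631/1968 - 17753263/676781070 = 854929653931/221984190960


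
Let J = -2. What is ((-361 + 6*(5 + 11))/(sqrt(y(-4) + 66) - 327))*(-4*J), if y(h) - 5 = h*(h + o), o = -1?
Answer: 346620/53419 + 1060*sqrt(91)/53419 ≈ 6.6780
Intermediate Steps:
y(h) = 5 + h*(-1 + h) (y(h) = 5 + h*(h - 1) = 5 + h*(-1 + h))
((-361 + 6*(5 + 11))/(sqrt(y(-4) + 66) - 327))*(-4*J) = ((-361 + 6*(5 + 11))/(sqrt((5 + (-4)**2 - 1*(-4)) + 66) - 327))*(-4*(-2)) = ((-361 + 6*16)/(sqrt((5 + 16 + 4) + 66) - 327))*8 = ((-361 + 96)/(sqrt(25 + 66) - 327))*8 = -265/(sqrt(91) - 327)*8 = -265/(-327 + sqrt(91))*8 = -2120/(-327 + sqrt(91))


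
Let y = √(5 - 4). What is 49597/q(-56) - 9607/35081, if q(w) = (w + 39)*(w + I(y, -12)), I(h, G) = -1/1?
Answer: 1730603174/33993489 ≈ 50.910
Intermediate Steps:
y = 1 (y = √1 = 1)
I(h, G) = -1 (I(h, G) = -1*1 = -1)
q(w) = (-1 + w)*(39 + w) (q(w) = (w + 39)*(w - 1) = (39 + w)*(-1 + w) = (-1 + w)*(39 + w))
49597/q(-56) - 9607/35081 = 49597/(-39 + (-56)² + 38*(-56)) - 9607/35081 = 49597/(-39 + 3136 - 2128) - 9607*1/35081 = 49597/969 - 9607/35081 = 1730603174/33993489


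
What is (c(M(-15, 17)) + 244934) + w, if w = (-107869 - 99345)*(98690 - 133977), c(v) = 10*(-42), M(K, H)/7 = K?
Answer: 7312204932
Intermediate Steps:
M(K, H) = 7*K
c(v) = -420
w = 7311960418 (w = -207214*(-35287) = 7311960418)
(c(M(-15, 17)) + 244934) + w = (-420 + 244934) + 7311960418 = 244514 + 7311960418 = 7312204932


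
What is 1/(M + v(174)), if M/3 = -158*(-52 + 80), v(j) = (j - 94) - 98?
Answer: -1/13290 ≈ -7.5245e-5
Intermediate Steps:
v(j) = -192 + j (v(j) = (-94 + j) - 98 = -192 + j)
M = -13272 (M = 3*(-158*(-52 + 80)) = 3*(-158*28) = 3*(-4424) = -13272)
1/(M + v(174)) = 1/(-13272 + (-192 + 174)) = 1/(-13272 - 18) = 1/(-13290) = -1/13290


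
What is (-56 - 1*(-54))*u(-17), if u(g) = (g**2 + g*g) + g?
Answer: -1122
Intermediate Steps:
u(g) = g + 2*g**2 (u(g) = (g**2 + g**2) + g = 2*g**2 + g = g + 2*g**2)
(-56 - 1*(-54))*u(-17) = (-56 - 1*(-54))*(-17*(1 + 2*(-17))) = (-56 + 54)*(-17*(1 - 34)) = -(-34)*(-33) = -2*561 = -1122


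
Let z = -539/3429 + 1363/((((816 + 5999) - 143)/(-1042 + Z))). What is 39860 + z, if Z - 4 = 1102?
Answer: 19004668375/476631 ≈ 39873.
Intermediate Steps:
Z = 1106 (Z = 4 + 1102 = 1106)
z = 6156715/476631 (z = -539/3429 + 1363/((((816 + 5999) - 143)/(-1042 + 1106))) = -539*1/3429 + 1363/(((6815 - 143)/64)) = -539/3429 + 1363/((6672*(1/64))) = -539/3429 + 1363/(417/4) = -539/3429 + 1363*(4/417) = -539/3429 + 5452/417 = 6156715/476631 ≈ 12.917)
39860 + z = 39860 + 6156715/476631 = 19004668375/476631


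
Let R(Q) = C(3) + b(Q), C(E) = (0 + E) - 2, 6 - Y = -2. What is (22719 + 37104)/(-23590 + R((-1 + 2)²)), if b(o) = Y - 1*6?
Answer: -59823/23587 ≈ -2.5363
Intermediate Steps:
Y = 8 (Y = 6 - 1*(-2) = 6 + 2 = 8)
C(E) = -2 + E (C(E) = E - 2 = -2 + E)
b(o) = 2 (b(o) = 8 - 1*6 = 8 - 6 = 2)
R(Q) = 3 (R(Q) = (-2 + 3) + 2 = 1 + 2 = 3)
(22719 + 37104)/(-23590 + R((-1 + 2)²)) = (22719 + 37104)/(-23590 + 3) = 59823/(-23587) = 59823*(-1/23587) = -59823/23587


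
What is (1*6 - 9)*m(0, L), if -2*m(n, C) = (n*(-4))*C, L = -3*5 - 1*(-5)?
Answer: 0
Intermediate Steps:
L = -10 (L = -15 + 5 = -10)
m(n, C) = 2*C*n (m(n, C) = -n*(-4)*C/2 = -(-4*n)*C/2 = -(-2)*C*n = 2*C*n)
(1*6 - 9)*m(0, L) = (1*6 - 9)*(2*(-10)*0) = (6 - 9)*0 = -3*0 = 0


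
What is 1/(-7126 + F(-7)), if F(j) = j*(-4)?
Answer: -1/7098 ≈ -0.00014088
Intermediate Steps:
F(j) = -4*j
1/(-7126 + F(-7)) = 1/(-7126 - 4*(-7)) = 1/(-7126 + 28) = 1/(-7098) = -1/7098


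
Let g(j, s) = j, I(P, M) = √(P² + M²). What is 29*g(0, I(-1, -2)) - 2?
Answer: -2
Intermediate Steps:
I(P, M) = √(M² + P²)
29*g(0, I(-1, -2)) - 2 = 29*0 - 2 = 0 - 2 = -2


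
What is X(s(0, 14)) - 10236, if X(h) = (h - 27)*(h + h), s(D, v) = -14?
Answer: -9088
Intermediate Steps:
X(h) = 2*h*(-27 + h) (X(h) = (-27 + h)*(2*h) = 2*h*(-27 + h))
X(s(0, 14)) - 10236 = 2*(-14)*(-27 - 14) - 10236 = 2*(-14)*(-41) - 10236 = 1148 - 10236 = -9088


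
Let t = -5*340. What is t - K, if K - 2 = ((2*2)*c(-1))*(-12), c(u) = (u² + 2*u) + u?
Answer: -1798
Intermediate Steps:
c(u) = u² + 3*u
t = -1700
K = 98 (K = 2 + ((2*2)*(-(3 - 1)))*(-12) = 2 + (4*(-1*2))*(-12) = 2 + (4*(-2))*(-12) = 2 - 8*(-12) = 2 + 96 = 98)
t - K = -1700 - 1*98 = -1700 - 98 = -1798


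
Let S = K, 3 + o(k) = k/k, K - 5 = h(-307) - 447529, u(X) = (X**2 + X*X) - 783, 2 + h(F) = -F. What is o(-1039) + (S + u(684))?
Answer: 487708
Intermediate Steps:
h(F) = -2 - F
u(X) = -783 + 2*X**2 (u(X) = (X**2 + X**2) - 783 = 2*X**2 - 783 = -783 + 2*X**2)
K = -447219 (K = 5 + ((-2 - 1*(-307)) - 447529) = 5 + ((-2 + 307) - 447529) = 5 + (305 - 447529) = 5 - 447224 = -447219)
o(k) = -2 (o(k) = -3 + k/k = -3 + 1 = -2)
S = -447219
o(-1039) + (S + u(684)) = -2 + (-447219 + (-783 + 2*684**2)) = -2 + (-447219 + (-783 + 2*467856)) = -2 + (-447219 + (-783 + 935712)) = -2 + (-447219 + 934929) = -2 + 487710 = 487708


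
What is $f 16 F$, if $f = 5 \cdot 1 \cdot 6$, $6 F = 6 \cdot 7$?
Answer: $3360$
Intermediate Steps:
$F = 7$ ($F = \frac{6 \cdot 7}{6} = \frac{1}{6} \cdot 42 = 7$)
$f = 30$ ($f = 5 \cdot 6 = 30$)
$f 16 F = 30 \cdot 16 \cdot 7 = 480 \cdot 7 = 3360$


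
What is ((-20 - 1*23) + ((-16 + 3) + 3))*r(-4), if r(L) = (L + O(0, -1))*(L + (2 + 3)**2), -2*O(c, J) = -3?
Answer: 5565/2 ≈ 2782.5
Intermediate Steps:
O(c, J) = 3/2 (O(c, J) = -1/2*(-3) = 3/2)
r(L) = (25 + L)*(3/2 + L) (r(L) = (L + 3/2)*(L + (2 + 3)**2) = (3/2 + L)*(L + 5**2) = (3/2 + L)*(L + 25) = (3/2 + L)*(25 + L) = (25 + L)*(3/2 + L))
((-20 - 1*23) + ((-16 + 3) + 3))*r(-4) = ((-20 - 1*23) + ((-16 + 3) + 3))*(75/2 + (-4)**2 + (53/2)*(-4)) = ((-20 - 23) + (-13 + 3))*(75/2 + 16 - 106) = (-43 - 10)*(-105/2) = -53*(-105/2) = 5565/2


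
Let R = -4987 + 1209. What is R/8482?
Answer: -1889/4241 ≈ -0.44541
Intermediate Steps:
R = -3778
R/8482 = -3778/8482 = -3778*1/8482 = -1889/4241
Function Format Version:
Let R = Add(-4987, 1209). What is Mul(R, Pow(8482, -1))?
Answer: Rational(-1889, 4241) ≈ -0.44541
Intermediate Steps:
R = -3778
Mul(R, Pow(8482, -1)) = Mul(-3778, Pow(8482, -1)) = Mul(-3778, Rational(1, 8482)) = Rational(-1889, 4241)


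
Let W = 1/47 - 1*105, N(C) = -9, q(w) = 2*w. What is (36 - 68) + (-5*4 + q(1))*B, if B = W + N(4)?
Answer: 94922/47 ≈ 2019.6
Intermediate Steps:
W = -4934/47 (W = 1/47 - 105 = -4934/47 ≈ -104.98)
B = -5357/47 (B = -4934/47 - 9 = -5357/47 ≈ -113.98)
(36 - 68) + (-5*4 + q(1))*B = (36 - 68) + (-5*4 + 2*1)*(-5357/47) = -32 + (-20 + 2)*(-5357/47) = -32 - 18*(-5357/47) = -32 + 96426/47 = 94922/47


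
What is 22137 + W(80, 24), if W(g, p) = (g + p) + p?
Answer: 22265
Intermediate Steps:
W(g, p) = g + 2*p
22137 + W(80, 24) = 22137 + (80 + 2*24) = 22137 + (80 + 48) = 22137 + 128 = 22265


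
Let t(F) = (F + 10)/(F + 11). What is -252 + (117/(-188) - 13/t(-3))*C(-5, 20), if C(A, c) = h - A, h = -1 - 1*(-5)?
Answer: -514971/1316 ≈ -391.32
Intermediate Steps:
t(F) = (10 + F)/(11 + F)
h = 4 (h = -1 + 5 = 4)
C(A, c) = 4 - A
-252 + (117/(-188) - 13/t(-3))*C(-5, 20) = -252 + (117/(-188) - 13*(11 - 3)/(10 - 3))*(4 - 1*(-5)) = -252 + (117*(-1/188) - 13/(7/8))*(4 + 5) = -252 + (-117/188 - 13/((⅛)*7))*9 = -252 + (-117/188 - 13/7/8)*9 = -252 + (-117/188 - 13*8/7)*9 = -252 + (-117/188 - 104/7)*9 = -252 - 20371/1316*9 = -252 - 183339/1316 = -514971/1316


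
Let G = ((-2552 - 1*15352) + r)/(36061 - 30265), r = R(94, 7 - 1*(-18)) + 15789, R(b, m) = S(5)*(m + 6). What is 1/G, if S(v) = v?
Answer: -207/70 ≈ -2.9571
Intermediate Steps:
R(b, m) = 30 + 5*m (R(b, m) = 5*(m + 6) = 5*(6 + m) = 30 + 5*m)
r = 15944 (r = (30 + 5*(7 - 1*(-18))) + 15789 = (30 + 5*(7 + 18)) + 15789 = (30 + 5*25) + 15789 = (30 + 125) + 15789 = 155 + 15789 = 15944)
G = -70/207 (G = ((-2552 - 1*15352) + 15944)/(36061 - 30265) = ((-2552 - 15352) + 15944)/5796 = (-17904 + 15944)*(1/5796) = -1960*1/5796 = -70/207 ≈ -0.33816)
1/G = 1/(-70/207) = -207/70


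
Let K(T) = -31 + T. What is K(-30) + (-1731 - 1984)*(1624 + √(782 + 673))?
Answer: -6033221 - 3715*√1455 ≈ -6.1749e+6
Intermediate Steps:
K(-30) + (-1731 - 1984)*(1624 + √(782 + 673)) = (-31 - 30) + (-1731 - 1984)*(1624 + √(782 + 673)) = -61 - 3715*(1624 + √1455) = -61 + (-6033160 - 3715*√1455) = -6033221 - 3715*√1455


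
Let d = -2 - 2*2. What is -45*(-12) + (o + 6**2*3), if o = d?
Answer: 642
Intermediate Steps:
d = -6 (d = -2 - 4 = -6)
o = -6
-45*(-12) + (o + 6**2*3) = -45*(-12) + (-6 + 6**2*3) = 540 + (-6 + 36*3) = 540 + (-6 + 108) = 540 + 102 = 642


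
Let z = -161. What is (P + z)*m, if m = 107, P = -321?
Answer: -51574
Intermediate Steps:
(P + z)*m = (-321 - 161)*107 = -482*107 = -51574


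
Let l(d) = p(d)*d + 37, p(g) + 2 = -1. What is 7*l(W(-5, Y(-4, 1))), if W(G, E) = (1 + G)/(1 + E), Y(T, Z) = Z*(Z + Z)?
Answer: 287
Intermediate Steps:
Y(T, Z) = 2*Z² (Y(T, Z) = Z*(2*Z) = 2*Z²)
p(g) = -3 (p(g) = -2 - 1 = -3)
W(G, E) = (1 + G)/(1 + E)
l(d) = 37 - 3*d (l(d) = -3*d + 37 = 37 - 3*d)
7*l(W(-5, Y(-4, 1))) = 7*(37 - 3*(1 - 5)/(1 + 2*1²)) = 7*(37 - 3*(-4)/(1 + 2*1)) = 7*(37 - 3*(-4)/(1 + 2)) = 7*(37 - 3*(-4)/3) = 7*(37 - (-4)) = 7*(37 - 3*(-4/3)) = 7*(37 + 4) = 7*41 = 287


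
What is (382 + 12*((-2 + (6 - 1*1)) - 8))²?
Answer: 103684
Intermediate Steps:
(382 + 12*((-2 + (6 - 1*1)) - 8))² = (382 + 12*((-2 + (6 - 1)) - 8))² = (382 + 12*((-2 + 5) - 8))² = (382 + 12*(3 - 8))² = (382 + 12*(-5))² = (382 - 60)² = 322² = 103684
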